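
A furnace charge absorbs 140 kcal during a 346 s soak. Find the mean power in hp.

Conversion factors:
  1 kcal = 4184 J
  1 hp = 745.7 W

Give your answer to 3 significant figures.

2.27 hp

140 kcal × 4184 → 585760 J
P = E / t = 585760 J / 346 s = 1692.95 W
1692.95 W ÷ (745.7 W/hp) = 2.27028 hp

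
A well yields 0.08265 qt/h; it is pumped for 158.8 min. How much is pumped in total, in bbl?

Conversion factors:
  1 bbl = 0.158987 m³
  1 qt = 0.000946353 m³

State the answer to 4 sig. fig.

0.08265 qt/h → 2.17267×10⁻⁸ m³/s
158.8 min → 9528 s
V = Q × t = 2.17267×10⁻⁸ × 9528 = 2.07012×10⁻⁴ m³
In bbl: 2.07012×10⁻⁴ / 0.158987 = 0.00130207 bbl

0.001302 bbl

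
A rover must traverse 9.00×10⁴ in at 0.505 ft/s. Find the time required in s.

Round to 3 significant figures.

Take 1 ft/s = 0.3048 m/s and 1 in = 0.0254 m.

9.00×10⁴ in × 0.0254 = 2286 m
0.505 ft/s × 0.3048 = 0.153924 m/s
t = d / v = 2286 m / 0.153924 m/s = 14851.5 s

1.49×10⁴ s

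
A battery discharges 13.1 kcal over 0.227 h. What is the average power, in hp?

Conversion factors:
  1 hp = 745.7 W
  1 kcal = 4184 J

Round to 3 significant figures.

0.0899 hp

13.1 kcal × 4184 → 54810.4 J
0.227 h × 3600 → 817.2 s
P = E / t = 54810.4 J / 817.2 s = 67.071 W
67.071 W ÷ (745.7 W/hp) = 0.0899437 hp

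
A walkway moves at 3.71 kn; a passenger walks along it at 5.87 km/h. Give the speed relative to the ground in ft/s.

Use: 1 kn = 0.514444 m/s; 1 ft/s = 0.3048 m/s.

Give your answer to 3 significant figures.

3.71 kn × 0.514444 = 1.90859 m/s
5.87 km/h × (1/3.6) = 1.63056 m/s
Total: 1.90859 + 1.63056 = 3.53915 m/s
In ft/s: 3.53915 / 0.3048 = 11.6114 ft/s

11.6 ft/s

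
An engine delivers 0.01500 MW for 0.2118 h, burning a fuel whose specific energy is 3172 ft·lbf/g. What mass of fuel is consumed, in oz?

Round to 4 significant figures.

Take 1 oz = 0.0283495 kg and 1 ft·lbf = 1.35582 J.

0.01500 MW → 15000 W
0.2118 h → 762.48 s
E = P × t = 15000 × 762.48 = 1.14372×10⁷ J
3172 ft·lbf/g → 4.30066×10⁶ J/kg
m = E / e_s = 1.14372×10⁷ / 4.30066×10⁶ = 2.65941 kg
In oz: 2.65941 / 0.0283495 = 93.808 oz

93.81 oz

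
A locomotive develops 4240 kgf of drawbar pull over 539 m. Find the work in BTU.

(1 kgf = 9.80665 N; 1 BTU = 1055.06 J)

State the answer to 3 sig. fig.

4240 kgf × 9.80665 → 41580.2 N
W = F × d = 41580.2 N × 539 m = 2.24117×10⁷ J
2.24117×10⁷ J ÷ (1055.06 J/BTU) = 21242.1 BTU

2.12×10⁴ BTU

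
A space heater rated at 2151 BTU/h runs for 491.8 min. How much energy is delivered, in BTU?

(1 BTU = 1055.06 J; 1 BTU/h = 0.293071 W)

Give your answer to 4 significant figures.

2151 BTU/h × 0.293071 = 630.396 W
491.8 min × 60 = 29508 s
E = P × t = 630.396 W × 29508 s = 1.86017×10⁷ J
1.86017×10⁷ J ÷ (1055.06 J/BTU) = 17630.9 BTU

1.763×10⁴ BTU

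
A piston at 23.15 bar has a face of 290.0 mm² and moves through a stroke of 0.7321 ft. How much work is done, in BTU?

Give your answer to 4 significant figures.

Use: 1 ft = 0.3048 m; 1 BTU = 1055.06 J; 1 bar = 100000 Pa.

0.1420 BTU

23.15 bar → 2.315×10⁶ Pa
290.0 mm² → 2.9×10⁻⁴ m²
F = P × A = 2.315×10⁶ × 2.9×10⁻⁴ = 671.35 N
0.7321 ft → 0.223144 m
W = F × d = 671.35 × 0.223144 = 149.808 J
In BTU: 149.808 / 1055.06 = 0.14199 BTU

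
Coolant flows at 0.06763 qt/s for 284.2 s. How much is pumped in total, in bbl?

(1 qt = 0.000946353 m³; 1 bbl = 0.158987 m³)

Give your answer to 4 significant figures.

0.1144 bbl

0.06763 qt/s → 6.40019×10⁻⁵ m³/s
V = Q × t = 6.40019×10⁻⁵ × 284.2 = 0.0181893 m³
In bbl: 0.0181893 / 0.158987 = 0.114407 bbl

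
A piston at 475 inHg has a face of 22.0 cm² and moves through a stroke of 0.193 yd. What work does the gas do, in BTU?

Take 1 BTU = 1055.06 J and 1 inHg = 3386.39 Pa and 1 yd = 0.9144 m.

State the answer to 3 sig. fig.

475 inHg → 1.60854×10⁶ Pa
22.0 cm² → 0.0022 m²
F = P × A = 1.60854×10⁶ × 0.0022 = 3538.79 N
0.193 yd → 0.176479 m
W = F × d = 3538.79 × 0.176479 = 624.522 J
In BTU: 624.522 / 1055.06 = 0.59193 BTU

0.592 BTU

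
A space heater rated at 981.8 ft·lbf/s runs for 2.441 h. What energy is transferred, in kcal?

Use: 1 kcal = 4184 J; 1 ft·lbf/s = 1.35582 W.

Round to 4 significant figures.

981.8 ft·lbf/s × 1.35582 → 1331.14 W
2.441 h × 3600 → 8787.6 s
E = P × t = 1331.14 W × 8787.6 s = 1.16975×10⁷ J
1.16975×10⁷ J ÷ (4184 J/kcal) = 2795.77 kcal

2796 kcal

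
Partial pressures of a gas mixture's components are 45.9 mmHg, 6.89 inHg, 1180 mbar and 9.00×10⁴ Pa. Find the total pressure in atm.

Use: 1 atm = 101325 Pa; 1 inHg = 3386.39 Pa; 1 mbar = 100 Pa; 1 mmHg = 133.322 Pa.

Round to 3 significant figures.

45.9 mmHg × 133.322 → 6119.48 Pa
6.89 inHg × 3386.39 → 23332.2 Pa
1180 mbar × 100 → 118000 Pa
9.00×10⁴ Pa (already Pa)
Sum: 6119.48 + 23332.2 + 118000 + 90000 = 237452 Pa
In atm: 237452 / 101325 = 2.34347 atm

2.34 atm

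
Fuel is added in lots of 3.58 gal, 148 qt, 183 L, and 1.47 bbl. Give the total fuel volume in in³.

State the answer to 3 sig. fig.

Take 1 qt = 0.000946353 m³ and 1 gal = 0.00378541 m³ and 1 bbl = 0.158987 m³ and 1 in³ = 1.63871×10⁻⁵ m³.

3.48×10⁴ in³

3.58 gal × 0.00378541 = 0.0135518 m³
148 qt × 0.000946353 = 0.14006 m³
183 L × 0.001 = 0.183 m³
1.47 bbl × 0.158987 = 0.233711 m³
Sum: 0.0135518 + 0.14006 + 0.183 + 0.233711 = 0.570323 m³
In in³: 0.570323 / 1.63871×10⁻⁵ = 34803.2 in³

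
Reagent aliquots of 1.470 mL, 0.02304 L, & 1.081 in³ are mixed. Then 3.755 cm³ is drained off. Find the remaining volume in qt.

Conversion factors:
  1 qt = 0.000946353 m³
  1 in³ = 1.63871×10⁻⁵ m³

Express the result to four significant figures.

1.470 mL × 10⁻⁶ → 1.47×10⁻⁶ m³
0.02304 L × 0.001 → 2.304×10⁻⁵ m³
1.081 in³ × 1.63871×10⁻⁵ → 1.77145×10⁻⁵ m³
3.755 cm³ × 10⁻⁶ → 3.755×10⁻⁶ m³
Net: 1.47×10⁻⁶ + 2.304×10⁻⁵ + 1.77145×10⁻⁵ − 3.755×10⁻⁶ = 3.84695×10⁻⁵ m³
In qt: 3.84695×10⁻⁵ / 0.000946353 = 0.0406503 qt

0.04065 qt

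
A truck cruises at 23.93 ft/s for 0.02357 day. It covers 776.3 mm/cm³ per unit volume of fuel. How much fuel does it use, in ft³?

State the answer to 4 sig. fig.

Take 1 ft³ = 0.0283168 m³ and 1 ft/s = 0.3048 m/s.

0.6757 ft³

23.93 ft/s → 7.29386 m/s
0.02357 day → 2036.45 s
d = v × t = 7.29386 × 2036.45 = 14853.6 m
776.3 mm/cm³ → 776300 m/m³
V = d / (distance per unit fuel) = 14853.6 / 776300 = 0.0191338 m³
In ft³: 0.0191338 / 0.0283168 = 0.675705 ft³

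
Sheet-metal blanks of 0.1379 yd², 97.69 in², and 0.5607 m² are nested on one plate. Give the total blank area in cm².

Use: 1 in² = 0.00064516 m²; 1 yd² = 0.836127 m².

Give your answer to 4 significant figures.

0.1379 yd² × 0.836127 = 0.115302 m²
97.69 in² × 0.00064516 = 0.0630257 m²
0.5607 m² (already m²)
Sum: 0.115302 + 0.0630257 + 0.5607 = 0.739028 m²
In cm²: 0.739028 / 0.0001 = 7390.28 cm²

7390 cm²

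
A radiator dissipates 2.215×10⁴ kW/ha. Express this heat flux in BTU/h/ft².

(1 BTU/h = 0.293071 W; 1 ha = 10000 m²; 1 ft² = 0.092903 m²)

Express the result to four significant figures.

702.2 BTU/h/ft²

2.215×10⁴ kW/ha × 1000 W/kW ÷ 10000 m²/ha = 2215 W/m²
2215 W/m² ÷ 0.293071 W/BTU/h × 0.092903 m²/ft² = 702.151 BTU/h/ft²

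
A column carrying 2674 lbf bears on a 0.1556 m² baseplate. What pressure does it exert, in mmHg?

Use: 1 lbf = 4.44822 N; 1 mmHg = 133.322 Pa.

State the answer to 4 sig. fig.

573.4 mmHg

2674 lbf × 4.44822 = 11894.5 N
P = F / A = 11894.5 N / 0.1556 m² = 76442.8 Pa
76442.8 Pa ÷ (133.322 Pa/mmHg) = 573.37 mmHg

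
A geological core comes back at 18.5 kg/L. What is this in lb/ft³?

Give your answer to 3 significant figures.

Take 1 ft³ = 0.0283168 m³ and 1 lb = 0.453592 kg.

18.5 kg/L ÷ 0.001 m³/L = 18500 kg/m³
18500 kg/m³ ÷ 0.453592 kg/lb × 0.0283168 m³/ft³ = 1154.92 lb/ft³

1150 lb/ft³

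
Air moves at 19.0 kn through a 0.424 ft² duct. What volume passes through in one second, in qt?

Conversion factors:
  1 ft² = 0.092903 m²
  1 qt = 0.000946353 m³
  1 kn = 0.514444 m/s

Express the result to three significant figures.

407 qt

19.0 kn × 0.514444 → 9.77444 m/s
0.424 ft² × 0.092903 → 0.0393909 m²
V = v × A × t = 9.77444 m/s × 0.0393909 m² × 1 s = 0.385024 m³
0.385024 m³ ÷ (0.000946353 m³/qt) = 406.85 qt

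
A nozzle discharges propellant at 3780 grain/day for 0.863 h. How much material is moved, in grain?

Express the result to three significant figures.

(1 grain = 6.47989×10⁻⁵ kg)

3780 grain/day → 2.83495×10⁻⁶ kg/s
0.863 h → 3106.8 s
m = ṁ × t = 2.83495×10⁻⁶ × 3106.8 = 0.00880762 kg
In grain: 0.00880762 / 6.47989×10⁻⁵ = 135.922 grain

136 grain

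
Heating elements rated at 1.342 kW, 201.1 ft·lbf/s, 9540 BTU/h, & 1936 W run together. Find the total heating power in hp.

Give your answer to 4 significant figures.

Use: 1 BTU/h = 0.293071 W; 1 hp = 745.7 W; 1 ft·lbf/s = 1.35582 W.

8.511 hp

1.342 kW × 1000 = 1342 W
201.1 ft·lbf/s × 1.35582 = 272.655 W
9540 BTU/h × 0.293071 = 2795.9 W
1936 W (already W)
Sum: 1342 + 272.655 + 2795.9 + 1936 = 6346.56 W
In hp: 6346.56 / 745.7 = 8.51088 hp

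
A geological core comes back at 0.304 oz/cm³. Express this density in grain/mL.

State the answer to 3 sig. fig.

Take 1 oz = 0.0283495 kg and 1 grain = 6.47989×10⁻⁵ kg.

0.304 oz/cm³ × 0.0283495 kg/oz ÷ 10⁻⁶ m³/cm³ = 8618.25 kg/m³
8618.25 kg/m³ ÷ 6.47989×10⁻⁵ kg/grain × 10⁻⁶ m³/mL = 133 grain/mL

133 grain/mL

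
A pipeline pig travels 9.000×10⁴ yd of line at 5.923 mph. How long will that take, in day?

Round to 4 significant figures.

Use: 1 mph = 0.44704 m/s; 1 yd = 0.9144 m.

0.3597 day

9.000×10⁴ yd × 0.9144 = 82296 m
5.923 mph × 0.44704 = 2.64782 m/s
t = d / v = 82296 m / 2.64782 m/s = 31080.7 s
31080.7 s ÷ (86400 s/day) = 0.35973 day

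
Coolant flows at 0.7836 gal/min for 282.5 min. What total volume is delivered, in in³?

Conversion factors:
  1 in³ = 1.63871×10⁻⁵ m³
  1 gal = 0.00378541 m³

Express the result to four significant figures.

0.7836 gal/min → 4.94375×10⁻⁵ m³/s
282.5 min → 16950 s
V = Q × t = 4.94375×10⁻⁵ × 16950 = 0.837966 m³
In in³: 0.837966 / 1.63871×10⁻⁵ = 51135.7 in³

5.114×10⁴ in³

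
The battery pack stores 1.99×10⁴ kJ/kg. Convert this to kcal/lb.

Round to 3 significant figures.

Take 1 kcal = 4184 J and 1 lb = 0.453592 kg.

1.99×10⁴ kJ/kg × 1000 J/kJ = 1.99×10⁷ J/kg
1.99×10⁷ J/kg ÷ 4184 J/kcal × 0.453592 kg/lb = 2157.38 kcal/lb

2160 kcal/lb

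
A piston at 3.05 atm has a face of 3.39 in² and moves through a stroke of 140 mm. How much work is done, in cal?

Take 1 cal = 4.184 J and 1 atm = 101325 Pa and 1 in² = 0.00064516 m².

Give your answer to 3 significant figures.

22.6 cal

3.05 atm → 309041 Pa
3.39 in² → 0.00218709 m²
F = P × A = 309041 × 0.00218709 = 675.9 N
140 mm → 0.14 m
W = F × d = 675.9 × 0.14 = 94.626 J
In cal: 94.626 / 4.184 = 22.6162 cal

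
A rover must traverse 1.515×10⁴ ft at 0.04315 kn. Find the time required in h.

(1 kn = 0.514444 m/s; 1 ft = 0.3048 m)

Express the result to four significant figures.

1.515×10⁴ ft × 0.3048 = 4617.72 m
0.04315 kn × 0.514444 = 0.0221983 m/s
t = d / v = 4617.72 m / 0.0221983 m/s = 208021 s
208021 s ÷ (3600 s/h) = 57.7836 h

57.78 h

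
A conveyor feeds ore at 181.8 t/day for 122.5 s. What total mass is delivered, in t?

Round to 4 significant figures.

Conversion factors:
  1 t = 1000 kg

0.2578 t

181.8 t/day → 2.10417 kg/s
m = ṁ × t = 2.10417 × 122.5 = 257.761 kg
In t: 257.761 / 1000 = 0.257761 t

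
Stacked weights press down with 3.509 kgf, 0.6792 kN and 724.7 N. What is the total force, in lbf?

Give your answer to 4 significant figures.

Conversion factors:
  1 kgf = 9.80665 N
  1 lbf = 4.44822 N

3.509 kgf × 9.80665 = 34.4115 N
0.6792 kN × 1000 = 679.2 N
724.7 N (already N)
Sum: 34.4115 + 679.2 + 724.7 = 1438.31 N
In lbf: 1438.31 / 4.44822 = 323.345 lbf

323.3 lbf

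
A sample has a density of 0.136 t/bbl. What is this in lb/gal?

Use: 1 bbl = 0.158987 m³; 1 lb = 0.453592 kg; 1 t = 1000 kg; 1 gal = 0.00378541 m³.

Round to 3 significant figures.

0.136 t/bbl × 1000 kg/t ÷ 0.158987 m³/bbl = 855.416 kg/m³
855.416 kg/m³ ÷ 0.453592 kg/lb × 0.00378541 m³/gal = 7.13879 lb/gal

7.14 lb/gal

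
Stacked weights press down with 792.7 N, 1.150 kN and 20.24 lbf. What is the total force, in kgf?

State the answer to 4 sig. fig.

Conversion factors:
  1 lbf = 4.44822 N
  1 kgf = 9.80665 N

207.3 kgf

792.7 N (already N)
1.150 kN × 1000 = 1150 N
20.24 lbf × 4.44822 = 90.032 N
Total: 792.7 + 1150 + 90.032 = 2032.73 N
In kgf: 2032.73 / 9.80665 = 207.281 kgf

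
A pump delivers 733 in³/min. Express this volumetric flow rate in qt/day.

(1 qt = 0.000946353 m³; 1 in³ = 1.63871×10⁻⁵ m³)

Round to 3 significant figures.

733 in³/min × 1.63871×10⁻⁵ m³/in³ ÷ 60 s/min = 2.00196×10⁻⁴ m³/s
2.00196×10⁻⁴ m³/s ÷ 0.000946353 m³/qt × 86400 s/day = 18277.5 qt/day

1.83×10⁴ qt/day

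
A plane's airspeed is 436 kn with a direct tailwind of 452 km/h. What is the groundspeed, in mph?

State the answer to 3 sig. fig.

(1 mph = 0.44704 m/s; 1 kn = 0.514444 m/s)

436 kn × 0.514444 = 224.298 m/s
452 km/h × (1/3.6) = 125.556 m/s
Total: 224.298 + 125.556 = 349.854 m/s
In mph: 349.854 / 0.44704 = 782.601 mph

783 mph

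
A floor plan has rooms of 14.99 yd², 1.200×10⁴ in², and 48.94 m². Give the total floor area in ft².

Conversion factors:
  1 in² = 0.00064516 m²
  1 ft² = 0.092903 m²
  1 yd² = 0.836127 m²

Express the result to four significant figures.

745.0 ft²

14.99 yd² × 0.836127 = 12.5335 m²
1.200×10⁴ in² × 0.00064516 = 7.74192 m²
48.94 m² (already m²)
Total: 12.5335 + 7.74192 + 48.94 = 69.2154 m²
In ft²: 69.2154 / 0.092903 = 745.029 ft²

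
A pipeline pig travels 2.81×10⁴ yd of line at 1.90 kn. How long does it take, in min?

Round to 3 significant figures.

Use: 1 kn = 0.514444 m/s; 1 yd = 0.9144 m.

438 min

2.81×10⁴ yd × 0.9144 → 25694.6 m
1.90 kn × 0.514444 → 0.977444 m/s
t = d / v = 25694.6 m / 0.977444 m/s = 26287.5 s
26287.5 s ÷ (60 s/min) = 438.125 min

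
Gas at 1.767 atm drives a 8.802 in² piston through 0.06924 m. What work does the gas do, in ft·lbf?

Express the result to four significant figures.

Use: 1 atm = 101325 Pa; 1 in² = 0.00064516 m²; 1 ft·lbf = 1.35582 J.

1.767 atm → 179041 Pa
8.802 in² → 0.0056787 m²
F = P × A = 179041 × 0.0056787 = 1016.72 N
W = F × d = 1016.72 × 0.06924 = 70.3977 J
In ft·lbf: 70.3977 / 1.35582 = 51.9226 ft·lbf

51.92 ft·lbf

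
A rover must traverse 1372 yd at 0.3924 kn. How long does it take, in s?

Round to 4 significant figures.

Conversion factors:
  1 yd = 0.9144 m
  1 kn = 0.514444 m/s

1372 yd × 0.9144 → 1254.56 m
0.3924 kn × 0.514444 → 0.201868 m/s
t = d / v = 1254.56 m / 0.201868 m/s = 6214.75 s

6215 s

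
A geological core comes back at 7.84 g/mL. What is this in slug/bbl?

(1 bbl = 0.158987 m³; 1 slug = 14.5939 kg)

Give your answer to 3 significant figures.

85.4 slug/bbl

7.84 g/mL × 0.001 kg/g ÷ 10⁻⁶ m³/mL = 7840 kg/m³
7840 kg/m³ ÷ 14.5939 kg/slug × 0.158987 m³/bbl = 85.4095 slug/bbl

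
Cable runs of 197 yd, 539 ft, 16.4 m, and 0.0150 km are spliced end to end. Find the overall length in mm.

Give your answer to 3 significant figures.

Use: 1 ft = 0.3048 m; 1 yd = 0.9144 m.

3.76×10⁵ mm

197 yd × 0.9144 → 180.137 m
539 ft × 0.3048 → 164.287 m
16.4 m (already m)
0.0150 km × 1000 → 15 m
Sum: 180.137 + 164.287 + 16.4 + 15 = 375.824 m
In mm: 375.824 / 0.001 = 375824 mm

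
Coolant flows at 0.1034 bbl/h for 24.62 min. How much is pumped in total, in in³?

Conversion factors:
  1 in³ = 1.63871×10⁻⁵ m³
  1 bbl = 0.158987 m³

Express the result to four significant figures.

0.1034 bbl/h → 4.56646×10⁻⁶ m³/s
24.62 min → 1477.2 s
V = Q × t = 4.56646×10⁻⁶ × 1477.2 = 0.00674557 m³
In in³: 0.00674557 / 1.63871×10⁻⁵ = 411.639 in³

411.6 in³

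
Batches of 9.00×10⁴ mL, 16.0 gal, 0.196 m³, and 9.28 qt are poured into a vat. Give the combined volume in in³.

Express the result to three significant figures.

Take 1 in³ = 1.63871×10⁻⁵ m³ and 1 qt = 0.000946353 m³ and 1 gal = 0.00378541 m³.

2.17×10⁴ in³

9.00×10⁴ mL × 10⁻⁶ = 0.09 m³
16.0 gal × 0.00378541 = 0.0605666 m³
0.196 m³ (already m³)
9.28 qt × 0.000946353 = 0.00878216 m³
Combined: 0.09 + 0.0605666 + 0.196 + 0.00878216 = 0.355349 m³
In in³: 0.355349 / 1.63871×10⁻⁵ = 21684.7 in³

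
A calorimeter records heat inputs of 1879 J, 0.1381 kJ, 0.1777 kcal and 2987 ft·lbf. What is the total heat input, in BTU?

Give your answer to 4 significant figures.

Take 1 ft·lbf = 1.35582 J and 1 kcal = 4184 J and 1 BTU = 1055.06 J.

6.455 BTU

1879 J (already J)
0.1381 kJ × 1000 = 138.1 J
0.1777 kcal × 4184 = 743.497 J
2987 ft·lbf × 1.35582 = 4049.83 J
Sum: 1879 + 138.1 + 743.497 + 4049.83 = 6810.43 J
In BTU: 6810.43 / 1055.06 = 6.45502 BTU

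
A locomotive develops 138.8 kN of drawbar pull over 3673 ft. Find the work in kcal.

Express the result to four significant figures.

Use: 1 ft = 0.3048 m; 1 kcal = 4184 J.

138.8 kN × 1000 → 138800 N
3673 ft × 0.3048 → 1119.53 m
W = F × d = 138800 N × 1119.53 m = 1.55391×10⁸ J
1.55391×10⁸ J ÷ (4184 J/kcal) = 37139.3 kcal

3.714×10⁴ kcal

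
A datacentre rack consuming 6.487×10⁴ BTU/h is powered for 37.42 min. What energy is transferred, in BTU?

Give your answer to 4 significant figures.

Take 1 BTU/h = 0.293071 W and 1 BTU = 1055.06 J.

6.487×10⁴ BTU/h × 0.293071 = 19011.5 W
37.42 min × 60 = 2245.2 s
E = P × t = 19011.5 W × 2245.2 s = 4.26846×10⁷ J
4.26846×10⁷ J ÷ (1055.06 J/BTU) = 40457 BTU

4.046×10⁴ BTU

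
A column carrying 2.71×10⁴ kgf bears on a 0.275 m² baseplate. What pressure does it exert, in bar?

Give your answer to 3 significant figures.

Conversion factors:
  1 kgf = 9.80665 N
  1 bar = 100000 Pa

9.66 bar

2.71×10⁴ kgf × 9.80665 → 265760 N
P = F / A = 265760 N / 0.275 m² = 966400 Pa
966400 Pa ÷ (100000 Pa/bar) = 9.664 bar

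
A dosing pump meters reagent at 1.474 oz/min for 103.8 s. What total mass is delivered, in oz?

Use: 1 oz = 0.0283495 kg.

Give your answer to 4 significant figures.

1.474 oz/min → 6.96453×10⁻⁴ kg/s
m = ṁ × t = 6.96453×10⁻⁴ × 103.8 = 0.0722918 kg
In oz: 0.0722918 / 0.0283495 = 2.55002 oz

2.550 oz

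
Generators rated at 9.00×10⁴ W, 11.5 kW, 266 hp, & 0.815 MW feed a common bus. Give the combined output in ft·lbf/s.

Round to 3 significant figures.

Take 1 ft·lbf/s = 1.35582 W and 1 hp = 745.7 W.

9.00×10⁴ W (already W)
11.5 kW × 1000 → 11500 W
266 hp × 745.7 → 198356 W
0.815 MW × 1000000 → 815000 W
Combined: 90000 + 11500 + 198356 + 815000 = 1.11486×10⁶ W
In ft·lbf/s: 1.11486×10⁶ / 1.35582 = 822277 ft·lbf/s

8.22×10⁵ ft·lbf/s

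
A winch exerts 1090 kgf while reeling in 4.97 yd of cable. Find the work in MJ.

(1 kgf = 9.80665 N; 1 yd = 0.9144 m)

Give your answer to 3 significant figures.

1090 kgf × 9.80665 = 10689.2 N
4.97 yd × 0.9144 = 4.54457 m
W = F × d = 10689.2 N × 4.54457 m = 48577.8 J
48577.8 J ÷ (1000000 J/MJ) = 0.0485778 MJ

0.0486 MJ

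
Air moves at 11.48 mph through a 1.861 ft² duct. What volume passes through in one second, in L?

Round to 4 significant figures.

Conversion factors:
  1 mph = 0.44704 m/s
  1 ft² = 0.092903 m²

887.3 L

11.48 mph × 0.44704 = 5.13202 m/s
1.861 ft² × 0.092903 = 0.172892 m²
V = v × A × t = 5.13202 m/s × 0.172892 m² × 1 s = 0.887285 m³
0.887285 m³ ÷ (0.001 m³/L) = 887.285 L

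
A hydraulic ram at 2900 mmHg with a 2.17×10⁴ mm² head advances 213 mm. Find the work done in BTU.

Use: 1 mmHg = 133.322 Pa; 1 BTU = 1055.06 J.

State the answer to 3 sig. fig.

2900 mmHg → 386634 Pa
2.17×10⁴ mm² → 0.0217 m²
F = P × A = 386634 × 0.0217 = 8389.96 N
213 mm → 0.213 m
W = F × d = 8389.96 × 0.213 = 1787.06 J
In BTU: 1787.06 / 1055.06 = 1.6938 BTU

1.69 BTU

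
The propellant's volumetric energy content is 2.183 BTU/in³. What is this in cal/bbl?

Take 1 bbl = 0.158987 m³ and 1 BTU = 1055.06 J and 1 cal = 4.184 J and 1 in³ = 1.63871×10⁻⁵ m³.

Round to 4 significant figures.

2.183 BTU/in³ × 1055.06 J/BTU ÷ 1.63871×10⁻⁵ m³/in³ = 1.40549×10⁸ J/m³
1.40549×10⁸ J/m³ ÷ 4.184 J/cal × 0.158987 m³/bbl = 5.34069×10⁶ cal/bbl

5.341×10⁶ cal/bbl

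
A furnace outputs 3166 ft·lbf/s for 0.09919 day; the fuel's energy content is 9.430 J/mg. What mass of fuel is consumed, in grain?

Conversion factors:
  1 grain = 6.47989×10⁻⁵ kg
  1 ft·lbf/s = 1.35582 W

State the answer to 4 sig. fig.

3166 ft·lbf/s → 4292.53 W
0.09919 day → 8570.02 s
E = P × t = 4292.53 × 8570.02 = 3.67871×10⁷ J
9.430 J/mg → 9.43×10⁶ J/kg
m = E / e_s = 3.67871×10⁷ / 9.43×10⁶ = 3.90107 kg
In grain: 3.90107 / 6.47989×10⁻⁵ = 60202.7 grain

6.020×10⁴ grain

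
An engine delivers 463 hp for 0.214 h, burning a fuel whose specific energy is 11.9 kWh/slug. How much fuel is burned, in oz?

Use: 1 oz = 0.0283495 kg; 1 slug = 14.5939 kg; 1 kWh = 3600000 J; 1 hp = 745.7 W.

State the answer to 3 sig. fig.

463 hp → 345259 W
0.214 h → 770.4 s
E = P × t = 345259 × 770.4 = 2.65988×10⁸ J
11.9 kWh/slug → 2.93547×10⁶ J/kg
m = E / e_s = 2.65988×10⁸ / 2.93547×10⁶ = 90.6117 kg
In oz: 90.6117 / 0.0283495 = 3196.24 oz

3200 oz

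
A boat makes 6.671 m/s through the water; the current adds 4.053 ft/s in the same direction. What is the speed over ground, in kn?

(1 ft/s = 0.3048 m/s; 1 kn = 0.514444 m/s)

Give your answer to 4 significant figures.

6.671 m/s (already m/s)
4.053 ft/s × 0.3048 = 1.23535 m/s
Combined: 6.671 + 1.23535 = 7.90635 m/s
In kn: 7.90635 / 0.514444 = 15.3687 kn

15.37 kn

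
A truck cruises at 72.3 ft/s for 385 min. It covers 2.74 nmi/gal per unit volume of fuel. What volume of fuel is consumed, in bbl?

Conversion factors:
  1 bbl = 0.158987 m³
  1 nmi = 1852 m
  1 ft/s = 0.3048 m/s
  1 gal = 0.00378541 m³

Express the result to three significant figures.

72.3 ft/s → 22.037 m/s
385 min → 23100 s
d = v × t = 22.037 × 23100 = 509055 m
2.74 nmi/gal → 1.34054×10⁶ m/m³
V = d / (distance per unit fuel) = 509055 / 1.34054×10⁶ = 0.379739 m³
In bbl: 0.379739 / 0.158987 = 2.38849 bbl

2.39 bbl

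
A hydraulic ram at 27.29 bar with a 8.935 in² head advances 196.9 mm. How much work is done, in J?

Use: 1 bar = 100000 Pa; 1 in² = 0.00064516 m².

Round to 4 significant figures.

27.29 bar → 2.729×10⁶ Pa
8.935 in² → 0.0057645 m²
F = P × A = 2.729×10⁶ × 0.0057645 = 15731.3 N
196.9 mm → 0.1969 m
W = F × d = 15731.3 × 0.1969 = 3097.49 J

3097 J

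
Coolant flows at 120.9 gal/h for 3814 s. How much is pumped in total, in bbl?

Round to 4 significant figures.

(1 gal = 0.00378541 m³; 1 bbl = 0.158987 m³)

3.050 bbl

120.9 gal/h → 1.27127×10⁻⁴ m³/s
V = Q × t = 1.27127×10⁻⁴ × 3814 = 0.484862 m³
In bbl: 0.484862 / 0.158987 = 3.0497 bbl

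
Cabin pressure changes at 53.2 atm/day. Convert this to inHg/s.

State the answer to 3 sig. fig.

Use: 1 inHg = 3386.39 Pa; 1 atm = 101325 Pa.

0.0184 inHg/s

53.2 atm/day × 101325 Pa/atm ÷ 86400 s/day = 62.3899 Pa/s
62.3899 Pa/s ÷ 3386.39 Pa/inHg = 0.0184237 inHg/s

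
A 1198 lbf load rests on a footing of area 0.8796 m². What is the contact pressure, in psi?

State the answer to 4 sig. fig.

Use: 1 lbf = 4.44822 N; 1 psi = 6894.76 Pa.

0.8787 psi

1198 lbf × 4.44822 → 5328.97 N
P = F / A = 5328.97 N / 0.8796 m² = 6058.4 Pa
6058.4 Pa ÷ (6894.76 Pa/psi) = 0.878696 psi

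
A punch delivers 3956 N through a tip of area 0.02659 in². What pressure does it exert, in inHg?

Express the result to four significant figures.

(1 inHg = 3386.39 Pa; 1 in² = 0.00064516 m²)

6.810×10⁴ inHg

0.02659 in² × 0.00064516 = 1.71548×10⁻⁵ m²
P = F / A = 3956 N / 1.71548×10⁻⁵ m² = 2.30606×10⁸ Pa
2.30606×10⁸ Pa ÷ (3386.39 Pa/inHg) = 68097.9 inHg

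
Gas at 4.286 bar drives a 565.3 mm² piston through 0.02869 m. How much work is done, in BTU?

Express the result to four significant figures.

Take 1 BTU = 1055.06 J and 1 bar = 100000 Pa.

0.006588 BTU

4.286 bar → 428600 Pa
565.3 mm² → 5.653×10⁻⁴ m²
F = P × A = 428600 × 5.653×10⁻⁴ = 242.288 N
W = F × d = 242.288 × 0.02869 = 6.95124 J
In BTU: 6.95124 / 1055.06 = 0.00658848 BTU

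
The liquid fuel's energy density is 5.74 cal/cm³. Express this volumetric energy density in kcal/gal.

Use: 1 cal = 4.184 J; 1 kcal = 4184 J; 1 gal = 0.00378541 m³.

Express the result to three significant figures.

5.74 cal/cm³ × 4.184 J/cal ÷ 10⁻⁶ m³/cm³ = 2.40162×10⁷ J/m³
2.40162×10⁷ J/m³ ÷ 4184 J/kcal × 0.00378541 m³/gal = 21.7283 kcal/gal

21.7 kcal/gal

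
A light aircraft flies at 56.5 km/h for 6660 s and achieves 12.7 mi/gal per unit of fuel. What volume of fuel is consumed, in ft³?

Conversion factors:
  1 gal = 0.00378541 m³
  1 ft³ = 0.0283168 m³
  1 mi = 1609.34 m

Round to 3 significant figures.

56.5 km/h → 15.6944 m/s
d = v × t = 15.6944 × 6660 = 104525 m
12.7 mi/gal → 5.39931×10⁶ m/m³
V = d / (distance per unit fuel) = 104525 / 5.39931×10⁶ = 0.019359 m³
In ft³: 0.019359 / 0.0283168 = 0.683658 ft³

0.684 ft³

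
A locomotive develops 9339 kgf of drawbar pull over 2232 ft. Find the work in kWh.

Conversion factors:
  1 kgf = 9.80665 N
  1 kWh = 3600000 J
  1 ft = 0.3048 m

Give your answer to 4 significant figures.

17.31 kWh

9339 kgf × 9.80665 → 91584.3 N
2232 ft × 0.3048 → 680.314 m
W = F × d = 91584.3 N × 680.314 m = 6.23061×10⁷ J
6.23061×10⁷ J ÷ (3600000 J/kWh) = 17.3072 kWh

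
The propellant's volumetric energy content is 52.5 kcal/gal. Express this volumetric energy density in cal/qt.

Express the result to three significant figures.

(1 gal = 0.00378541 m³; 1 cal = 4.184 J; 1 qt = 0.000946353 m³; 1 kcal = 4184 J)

1.31×10⁴ cal/qt

52.5 kcal/gal × 4184 J/kcal ÷ 0.00378541 m³/gal = 5.80281×10⁷ J/m³
5.80281×10⁷ J/m³ ÷ 4.184 J/cal × 0.000946353 m³/qt = 13125 cal/qt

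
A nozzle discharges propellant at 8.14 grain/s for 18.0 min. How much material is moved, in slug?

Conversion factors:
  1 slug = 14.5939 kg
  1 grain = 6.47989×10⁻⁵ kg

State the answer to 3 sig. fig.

8.14 grain/s → 5.27463×10⁻⁴ kg/s
18.0 min → 1080 s
m = ṁ × t = 5.27463×10⁻⁴ × 1080 = 0.56966 kg
In slug: 0.56966 / 14.5939 = 0.0390341 slug

0.0390 slug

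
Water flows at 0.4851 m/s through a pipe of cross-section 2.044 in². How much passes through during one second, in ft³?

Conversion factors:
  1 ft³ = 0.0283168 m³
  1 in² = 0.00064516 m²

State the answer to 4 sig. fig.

2.044 in² × 0.00064516 = 0.00131871 m²
V = v × A × t = 0.4851 m/s × 0.00131871 m² × 1 s = 6.39706×10⁻⁴ m³
6.39706×10⁻⁴ m³ ÷ (0.0283168 m³/ft³) = 0.022591 ft³

0.02259 ft³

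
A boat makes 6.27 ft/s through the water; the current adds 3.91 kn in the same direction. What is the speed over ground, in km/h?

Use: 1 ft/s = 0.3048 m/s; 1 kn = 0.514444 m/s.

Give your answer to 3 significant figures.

6.27 ft/s × 0.3048 → 1.9111 m/s
3.91 kn × 0.514444 → 2.01148 m/s
Total: 1.9111 + 2.01148 = 3.92258 m/s
In km/h: 3.92258 / (1/3.6) = 14.1213 km/h

14.1 km/h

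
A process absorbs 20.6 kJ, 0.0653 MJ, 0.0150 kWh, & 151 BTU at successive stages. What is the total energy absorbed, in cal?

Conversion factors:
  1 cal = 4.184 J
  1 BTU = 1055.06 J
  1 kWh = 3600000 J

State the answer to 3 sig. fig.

7.15×10⁴ cal

20.6 kJ × 1000 → 20600 J
0.0653 MJ × 1000000 → 65300 J
0.0150 kWh × 3600000 → 54000 J
151 BTU × 1055.06 → 159314 J
Combined: 20600 + 65300 + 54000 + 159314 = 299214 J
In cal: 299214 / 4.184 = 71513.9 cal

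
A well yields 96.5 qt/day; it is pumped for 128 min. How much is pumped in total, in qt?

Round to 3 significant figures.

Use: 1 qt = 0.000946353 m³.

8.58 qt

96.5 qt/day → 1.05698×10⁻⁶ m³/s
128 min → 7680 s
V = Q × t = 1.05698×10⁻⁶ × 7680 = 0.00811761 m³
In qt: 0.00811761 / 0.000946353 = 8.57778 qt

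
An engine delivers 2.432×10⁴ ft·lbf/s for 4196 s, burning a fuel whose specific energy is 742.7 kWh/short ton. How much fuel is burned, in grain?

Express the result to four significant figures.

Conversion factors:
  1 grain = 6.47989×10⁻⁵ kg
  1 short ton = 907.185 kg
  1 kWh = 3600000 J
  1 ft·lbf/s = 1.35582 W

2.432×10⁴ ft·lbf/s → 32973.5 W
E = P × t = 32973.5 × 4196 = 1.38357×10⁸ J
742.7 kWh/short ton → 2.94727×10⁶ J/kg
m = E / e_s = 1.38357×10⁸ / 2.94727×10⁶ = 46.9441 kg
In grain: 46.9441 / 6.47989×10⁻⁵ = 724458 grain

7.245×10⁵ grain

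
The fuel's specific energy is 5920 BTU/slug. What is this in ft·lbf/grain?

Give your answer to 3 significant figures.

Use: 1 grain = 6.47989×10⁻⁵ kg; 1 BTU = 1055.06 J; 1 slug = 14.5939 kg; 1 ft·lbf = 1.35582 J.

20.5 ft·lbf/grain

5920 BTU/slug × 1055.06 J/BTU ÷ 14.5939 kg/slug = 427984 J/kg
427984 J/kg ÷ 1.35582 J/ft·lbf × 6.47989×10⁻⁵ kg/grain = 20.4547 ft·lbf/grain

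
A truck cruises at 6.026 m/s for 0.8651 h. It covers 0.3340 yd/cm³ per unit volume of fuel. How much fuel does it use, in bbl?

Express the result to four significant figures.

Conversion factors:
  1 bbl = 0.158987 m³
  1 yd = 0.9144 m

0.3865 bbl

0.8651 h → 3114.36 s
d = v × t = 6.026 × 3114.36 = 18767.1 m
0.3340 yd/cm³ → 305410 m/m³
V = d / (distance per unit fuel) = 18767.1 / 305410 = 0.0614489 m³
In bbl: 0.0614489 / 0.158987 = 0.386503 bbl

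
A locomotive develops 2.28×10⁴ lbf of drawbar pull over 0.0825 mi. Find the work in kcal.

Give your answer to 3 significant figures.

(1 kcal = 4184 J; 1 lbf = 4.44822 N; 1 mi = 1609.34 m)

3220 kcal

2.28×10⁴ lbf × 4.44822 = 101419 N
0.0825 mi × 1609.34 = 132.771 m
W = F × d = 101419 N × 132.771 m = 1.34655×10⁷ J
1.34655×10⁷ J ÷ (4184 J/kcal) = 3218.33 kcal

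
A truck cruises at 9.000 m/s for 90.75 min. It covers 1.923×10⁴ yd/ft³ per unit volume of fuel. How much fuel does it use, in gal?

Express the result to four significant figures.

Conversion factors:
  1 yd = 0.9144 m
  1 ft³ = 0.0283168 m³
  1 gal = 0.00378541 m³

90.75 min → 5445 s
d = v × t = 9 × 5445 = 49005 m
1.923×10⁴ yd/ft³ → 620971 m/m³
V = d / (distance per unit fuel) = 49005 / 620971 = 0.0789167 m³
In gal: 0.0789167 / 0.00378541 = 20.8476 gal

20.85 gal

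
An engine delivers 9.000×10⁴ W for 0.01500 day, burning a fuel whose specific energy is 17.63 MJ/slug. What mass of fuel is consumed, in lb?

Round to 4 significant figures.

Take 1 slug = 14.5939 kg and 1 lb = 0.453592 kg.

212.9 lb

0.01500 day → 1296 s
E = P × t = 90000 × 1296 = 1.1664×10⁸ J
17.63 MJ/slug → 1.20804×10⁶ J/kg
m = E / e_s = 1.1664×10⁸ / 1.20804×10⁶ = 96.5531 kg
In lb: 96.5531 / 0.453592 = 212.863 lb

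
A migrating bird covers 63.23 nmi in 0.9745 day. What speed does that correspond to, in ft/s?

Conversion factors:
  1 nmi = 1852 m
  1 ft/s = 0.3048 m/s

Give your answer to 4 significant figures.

63.23 nmi × 1852 = 117102 m
0.9745 day × 86400 = 84196.8 s
v = d / t = 117102 m / 84196.8 s = 1.39081 m/s
1.39081 m/s ÷ (0.3048 m/s/ft/s) = 4.56302 ft/s

4.563 ft/s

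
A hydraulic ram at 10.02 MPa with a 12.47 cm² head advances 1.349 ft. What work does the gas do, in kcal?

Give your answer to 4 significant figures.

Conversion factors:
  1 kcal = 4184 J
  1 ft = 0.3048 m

10.02 MPa → 1.002×10⁷ Pa
12.47 cm² → 0.001247 m²
F = P × A = 1.002×10⁷ × 0.001247 = 12494.9 N
1.349 ft → 0.411175 m
W = F × d = 12494.9 × 0.411175 = 5137.59 J
In kcal: 5137.59 / 4184 = 1.22791 kcal

1.228 kcal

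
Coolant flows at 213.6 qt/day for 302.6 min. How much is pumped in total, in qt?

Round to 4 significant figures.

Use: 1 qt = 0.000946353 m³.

213.6 qt/day → 2.33959×10⁻⁶ m³/s
302.6 min → 18156 s
V = Q × t = 2.33959×10⁻⁶ × 18156 = 0.0424776 m³
In qt: 0.0424776 / 0.000946353 = 44.8856 qt

44.89 qt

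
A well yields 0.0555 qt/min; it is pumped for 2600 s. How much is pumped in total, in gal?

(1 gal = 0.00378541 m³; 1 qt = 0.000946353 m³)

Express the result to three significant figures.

0.601 gal

0.0555 qt/min → 8.75377×10⁻⁷ m³/s
V = Q × t = 8.75377×10⁻⁷ × 2600 = 0.00227598 m³
In gal: 0.00227598 / 0.00378541 = 0.601251 gal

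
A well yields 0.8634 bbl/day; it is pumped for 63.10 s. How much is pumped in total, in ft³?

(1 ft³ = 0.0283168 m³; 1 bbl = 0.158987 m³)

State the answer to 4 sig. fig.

0.8634 bbl/day → 1.58877×10⁻⁶ m³/s
V = Q × t = 1.58877×10⁻⁶ × 63.1 = 1.00251×10⁻⁴ m³
In ft³: 1.00251×10⁻⁴ / 0.0283168 = 0.00354034 ft³

0.003540 ft³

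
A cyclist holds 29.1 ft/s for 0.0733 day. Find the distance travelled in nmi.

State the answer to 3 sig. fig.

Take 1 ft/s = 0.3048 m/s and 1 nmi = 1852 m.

30.3 nmi

29.1 ft/s × 0.3048 → 8.86968 m/s
0.0733 day × 86400 → 6333.12 s
d = v × t = 8.86968 m/s × 6333.12 s = 56172.7 m
56172.7 m ÷ (1852 m/nmi) = 30.3308 nmi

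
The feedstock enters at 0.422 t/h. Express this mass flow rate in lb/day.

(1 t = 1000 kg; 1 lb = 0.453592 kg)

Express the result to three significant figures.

2.23×10⁴ lb/day

0.422 t/h × 1000 kg/t ÷ 3600 s/h = 0.117222 kg/s
0.117222 kg/s ÷ 0.453592 kg/lb × 86400 s/day = 22328.4 lb/day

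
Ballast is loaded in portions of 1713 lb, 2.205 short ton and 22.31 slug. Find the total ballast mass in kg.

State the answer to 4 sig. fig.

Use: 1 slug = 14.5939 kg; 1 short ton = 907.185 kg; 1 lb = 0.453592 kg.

1713 lb × 0.453592 = 777.003 kg
2.205 short ton × 907.185 = 2000.34 kg
22.31 slug × 14.5939 = 325.59 kg
Combined: 777.003 + 2000.34 + 325.59 = 3102.93 kg

3103 kg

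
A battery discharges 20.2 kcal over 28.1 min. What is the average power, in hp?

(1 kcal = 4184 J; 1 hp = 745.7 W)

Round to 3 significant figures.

0.0672 hp

20.2 kcal × 4184 = 84516.8 J
28.1 min × 60 = 1686 s
P = E / t = 84516.8 J / 1686 s = 50.1286 W
50.1286 W ÷ (745.7 W/hp) = 0.0672235 hp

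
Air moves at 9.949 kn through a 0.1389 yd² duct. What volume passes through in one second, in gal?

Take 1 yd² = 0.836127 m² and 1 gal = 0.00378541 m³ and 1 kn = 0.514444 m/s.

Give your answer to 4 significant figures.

157.0 gal

9.949 kn × 0.514444 = 5.1182 m/s
0.1389 yd² × 0.836127 = 0.116138 m²
V = v × A × t = 5.1182 m/s × 0.116138 m² × 1 s = 0.594418 m³
0.594418 m³ ÷ (0.00378541 m³/gal) = 157.029 gal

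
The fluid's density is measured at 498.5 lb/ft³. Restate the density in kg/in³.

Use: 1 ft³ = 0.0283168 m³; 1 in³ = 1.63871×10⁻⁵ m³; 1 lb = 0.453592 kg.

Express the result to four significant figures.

0.1309 kg/in³

498.5 lb/ft³ × 0.453592 kg/lb ÷ 0.0283168 m³/ft³ = 7985.21 kg/m³
7985.21 kg/m³ × 1.63871×10⁻⁵ m³/in³ = 0.130854 kg/in³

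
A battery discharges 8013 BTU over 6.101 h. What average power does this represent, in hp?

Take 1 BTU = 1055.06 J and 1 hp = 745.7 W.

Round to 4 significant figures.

0.5162 hp

8013 BTU × 1055.06 = 8.4542×10⁶ J
6.101 h × 3600 = 21963.6 s
P = E / t = 8.4542×10⁶ J / 21963.6 s = 384.919 W
384.919 W ÷ (745.7 W/hp) = 0.516185 hp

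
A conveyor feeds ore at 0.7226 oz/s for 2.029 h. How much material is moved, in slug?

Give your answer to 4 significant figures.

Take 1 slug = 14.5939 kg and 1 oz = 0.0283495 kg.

0.7226 oz/s → 0.0204853 kg/s
2.029 h → 7304.4 s
m = ṁ × t = 0.0204853 × 7304.4 = 149.633 kg
In slug: 149.633 / 14.5939 = 10.2531 slug

10.25 slug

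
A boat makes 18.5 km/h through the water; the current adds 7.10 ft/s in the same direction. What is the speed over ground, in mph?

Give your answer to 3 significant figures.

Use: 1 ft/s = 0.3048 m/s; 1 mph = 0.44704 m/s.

18.5 km/h × (1/3.6) = 5.13889 m/s
7.10 ft/s × 0.3048 = 2.16408 m/s
Total: 5.13889 + 2.16408 = 7.30297 m/s
In mph: 7.30297 / 0.44704 = 16.3363 mph

16.3 mph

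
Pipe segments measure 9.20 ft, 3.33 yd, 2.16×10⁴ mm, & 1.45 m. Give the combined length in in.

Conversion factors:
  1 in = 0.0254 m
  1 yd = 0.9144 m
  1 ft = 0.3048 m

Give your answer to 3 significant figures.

9.20 ft × 0.3048 → 2.80416 m
3.33 yd × 0.9144 → 3.04495 m
2.16×10⁴ mm × 0.001 → 21.6 m
1.45 m (already m)
Combined: 2.80416 + 3.04495 + 21.6 + 1.45 = 28.8991 m
In in: 28.8991 / 0.0254 = 1137.76 in

1140 in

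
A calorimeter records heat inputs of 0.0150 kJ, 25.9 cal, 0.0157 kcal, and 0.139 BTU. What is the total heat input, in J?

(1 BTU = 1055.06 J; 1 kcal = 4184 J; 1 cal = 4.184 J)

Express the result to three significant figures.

0.0150 kJ × 1000 = 15 J
25.9 cal × 4.184 = 108.366 J
0.0157 kcal × 4184 = 65.6888 J
0.139 BTU × 1055.06 = 146.653 J
Sum: 15 + 108.366 + 65.6888 + 146.653 = 335.708 J

336 J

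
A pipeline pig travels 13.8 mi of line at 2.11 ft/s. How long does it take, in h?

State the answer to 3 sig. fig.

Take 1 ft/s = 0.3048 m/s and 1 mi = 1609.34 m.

9.59 h

13.8 mi × 1609.34 → 22208.9 m
2.11 ft/s × 0.3048 → 0.643128 m/s
t = d / v = 22208.9 m / 0.643128 m/s = 34532.6 s
34532.6 s ÷ (3600 s/h) = 9.59239 h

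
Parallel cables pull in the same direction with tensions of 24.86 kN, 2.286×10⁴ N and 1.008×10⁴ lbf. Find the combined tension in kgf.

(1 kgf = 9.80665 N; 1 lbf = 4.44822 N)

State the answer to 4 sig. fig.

24.86 kN × 1000 = 24860 N
2.286×10⁴ N (already N)
1.008×10⁴ lbf × 4.44822 = 44838.1 N
Total: 24860 + 22860 + 44838.1 = 92558.1 N
In kgf: 92558.1 / 9.80665 = 9438.3 kgf

9438 kgf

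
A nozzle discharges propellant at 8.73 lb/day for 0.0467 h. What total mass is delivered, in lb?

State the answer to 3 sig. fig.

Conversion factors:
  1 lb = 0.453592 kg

0.0170 lb

8.73 lb/day → 4.58317×10⁻⁵ kg/s
0.0467 h → 168.12 s
m = ṁ × t = 4.58317×10⁻⁵ × 168.12 = 0.00770523 kg
In lb: 0.00770523 / 0.453592 = 0.0169871 lb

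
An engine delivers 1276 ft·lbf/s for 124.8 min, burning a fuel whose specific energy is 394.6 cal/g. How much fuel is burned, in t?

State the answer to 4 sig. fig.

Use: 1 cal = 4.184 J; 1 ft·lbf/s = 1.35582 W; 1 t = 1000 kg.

1276 ft·lbf/s → 1730.03 W
124.8 min → 7488 s
E = P × t = 1730.03 × 7488 = 1.29545×10⁷ J
394.6 cal/g → 1.65101×10⁶ J/kg
m = E / e_s = 1.29545×10⁷ / 1.65101×10⁶ = 7.84641 kg
In t: 7.84641 / 1000 = 0.00784641 t

0.007846 t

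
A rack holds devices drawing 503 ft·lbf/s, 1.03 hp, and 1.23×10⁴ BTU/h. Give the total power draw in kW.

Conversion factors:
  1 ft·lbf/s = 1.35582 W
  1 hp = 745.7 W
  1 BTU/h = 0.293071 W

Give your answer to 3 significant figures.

5.05 kW

503 ft·lbf/s × 1.35582 = 681.977 W
1.03 hp × 745.7 = 768.071 W
1.23×10⁴ BTU/h × 0.293071 = 3604.77 W
Total: 681.977 + 768.071 + 3604.77 = 5054.82 W
In kW: 5054.82 / 1000 = 5.05482 kW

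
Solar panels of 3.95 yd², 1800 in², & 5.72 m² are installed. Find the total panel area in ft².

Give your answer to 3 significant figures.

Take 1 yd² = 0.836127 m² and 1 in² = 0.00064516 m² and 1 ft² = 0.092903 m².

110 ft²

3.95 yd² × 0.836127 = 3.3027 m²
1800 in² × 0.00064516 = 1.16129 m²
5.72 m² (already m²)
Sum: 3.3027 + 1.16129 + 5.72 = 10.184 m²
In ft²: 10.184 / 0.092903 = 109.62 ft²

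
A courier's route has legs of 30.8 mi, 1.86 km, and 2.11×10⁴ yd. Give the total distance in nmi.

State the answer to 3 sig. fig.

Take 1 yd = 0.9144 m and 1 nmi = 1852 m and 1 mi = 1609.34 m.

38.2 nmi

30.8 mi × 1609.34 = 49567.7 m
1.86 km × 1000 = 1860 m
2.11×10⁴ yd × 0.9144 = 19293.8 m
Sum: 49567.7 + 1860 + 19293.8 = 70721.5 m
In nmi: 70721.5 / 1852 = 38.1866 nmi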